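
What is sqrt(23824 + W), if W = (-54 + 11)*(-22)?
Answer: sqrt(24770) ≈ 157.38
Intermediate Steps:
W = 946 (W = -43*(-22) = 946)
sqrt(23824 + W) = sqrt(23824 + 946) = sqrt(24770)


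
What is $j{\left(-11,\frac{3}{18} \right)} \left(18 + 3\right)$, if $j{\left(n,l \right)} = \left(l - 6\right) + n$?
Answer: $- \frac{707}{2} \approx -353.5$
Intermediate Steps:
$j{\left(n,l \right)} = -6 + l + n$ ($j{\left(n,l \right)} = \left(-6 + l\right) + n = -6 + l + n$)
$j{\left(-11,\frac{3}{18} \right)} \left(18 + 3\right) = \left(-6 + \frac{3}{18} - 11\right) \left(18 + 3\right) = \left(-6 + 3 \cdot \frac{1}{18} - 11\right) 21 = \left(-6 + \frac{1}{6} - 11\right) 21 = \left(- \frac{101}{6}\right) 21 = - \frac{707}{2}$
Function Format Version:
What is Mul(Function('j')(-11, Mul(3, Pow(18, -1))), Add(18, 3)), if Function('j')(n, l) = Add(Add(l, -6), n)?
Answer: Rational(-707, 2) ≈ -353.50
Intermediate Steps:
Function('j')(n, l) = Add(-6, l, n) (Function('j')(n, l) = Add(Add(-6, l), n) = Add(-6, l, n))
Mul(Function('j')(-11, Mul(3, Pow(18, -1))), Add(18, 3)) = Mul(Add(-6, Mul(3, Pow(18, -1)), -11), Add(18, 3)) = Mul(Add(-6, Mul(3, Rational(1, 18)), -11), 21) = Mul(Add(-6, Rational(1, 6), -11), 21) = Mul(Rational(-101, 6), 21) = Rational(-707, 2)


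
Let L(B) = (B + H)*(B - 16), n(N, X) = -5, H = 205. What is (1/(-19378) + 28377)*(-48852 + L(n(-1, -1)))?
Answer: -14586369009630/9689 ≈ -1.5055e+9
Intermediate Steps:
L(B) = (-16 + B)*(205 + B) (L(B) = (B + 205)*(B - 16) = (205 + B)*(-16 + B) = (-16 + B)*(205 + B))
(1/(-19378) + 28377)*(-48852 + L(n(-1, -1))) = (1/(-19378) + 28377)*(-48852 + (-3280 + (-5)² + 189*(-5))) = (-1/19378 + 28377)*(-48852 + (-3280 + 25 - 945)) = 549889505*(-48852 - 4200)/19378 = (549889505/19378)*(-53052) = -14586369009630/9689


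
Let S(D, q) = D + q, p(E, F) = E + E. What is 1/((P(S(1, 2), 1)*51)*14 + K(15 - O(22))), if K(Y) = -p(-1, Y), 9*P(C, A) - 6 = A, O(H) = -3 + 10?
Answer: 3/1672 ≈ 0.0017943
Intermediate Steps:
p(E, F) = 2*E
O(H) = 7
P(C, A) = 2/3 + A/9
K(Y) = 2 (K(Y) = -2*(-1) = -1*(-2) = 2)
1/((P(S(1, 2), 1)*51)*14 + K(15 - O(22))) = 1/(((2/3 + (1/9)*1)*51)*14 + 2) = 1/(((2/3 + 1/9)*51)*14 + 2) = 1/(((7/9)*51)*14 + 2) = 1/((119/3)*14 + 2) = 1/(1666/3 + 2) = 1/(1672/3) = 3/1672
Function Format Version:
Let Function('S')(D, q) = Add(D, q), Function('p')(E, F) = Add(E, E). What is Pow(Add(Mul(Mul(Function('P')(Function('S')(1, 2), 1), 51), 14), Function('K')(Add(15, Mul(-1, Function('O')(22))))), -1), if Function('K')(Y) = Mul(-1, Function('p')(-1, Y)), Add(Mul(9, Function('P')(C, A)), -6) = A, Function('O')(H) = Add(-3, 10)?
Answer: Rational(3, 1672) ≈ 0.0017943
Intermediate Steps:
Function('p')(E, F) = Mul(2, E)
Function('O')(H) = 7
Function('P')(C, A) = Add(Rational(2, 3), Mul(Rational(1, 9), A))
Function('K')(Y) = 2 (Function('K')(Y) = Mul(-1, Mul(2, -1)) = Mul(-1, -2) = 2)
Pow(Add(Mul(Mul(Function('P')(Function('S')(1, 2), 1), 51), 14), Function('K')(Add(15, Mul(-1, Function('O')(22))))), -1) = Pow(Add(Mul(Mul(Add(Rational(2, 3), Mul(Rational(1, 9), 1)), 51), 14), 2), -1) = Pow(Add(Mul(Mul(Add(Rational(2, 3), Rational(1, 9)), 51), 14), 2), -1) = Pow(Add(Mul(Mul(Rational(7, 9), 51), 14), 2), -1) = Pow(Add(Mul(Rational(119, 3), 14), 2), -1) = Pow(Add(Rational(1666, 3), 2), -1) = Pow(Rational(1672, 3), -1) = Rational(3, 1672)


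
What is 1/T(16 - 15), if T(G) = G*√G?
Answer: 1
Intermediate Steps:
T(G) = G^(3/2)
1/T(16 - 15) = 1/((16 - 15)^(3/2)) = 1/(1^(3/2)) = 1/1 = 1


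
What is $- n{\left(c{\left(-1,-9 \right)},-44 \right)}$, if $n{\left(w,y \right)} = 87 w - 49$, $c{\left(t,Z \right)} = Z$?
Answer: $832$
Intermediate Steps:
$n{\left(w,y \right)} = -49 + 87 w$
$- n{\left(c{\left(-1,-9 \right)},-44 \right)} = - (-49 + 87 \left(-9\right)) = - (-49 - 783) = \left(-1\right) \left(-832\right) = 832$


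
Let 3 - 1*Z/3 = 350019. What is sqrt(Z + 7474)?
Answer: I*sqrt(1042574) ≈ 1021.1*I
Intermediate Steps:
Z = -1050048 (Z = 9 - 3*350019 = 9 - 1050057 = -1050048)
sqrt(Z + 7474) = sqrt(-1050048 + 7474) = sqrt(-1042574) = I*sqrt(1042574)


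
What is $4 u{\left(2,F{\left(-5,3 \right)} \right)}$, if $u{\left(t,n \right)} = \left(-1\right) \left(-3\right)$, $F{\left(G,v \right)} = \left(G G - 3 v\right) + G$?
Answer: $12$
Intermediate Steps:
$F{\left(G,v \right)} = G + G^{2} - 3 v$ ($F{\left(G,v \right)} = \left(G^{2} - 3 v\right) + G = G + G^{2} - 3 v$)
$u{\left(t,n \right)} = 3$
$4 u{\left(2,F{\left(-5,3 \right)} \right)} = 4 \cdot 3 = 12$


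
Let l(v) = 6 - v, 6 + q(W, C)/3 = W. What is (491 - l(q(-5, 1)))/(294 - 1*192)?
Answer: 226/51 ≈ 4.4314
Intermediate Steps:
q(W, C) = -18 + 3*W
(491 - l(q(-5, 1)))/(294 - 1*192) = (491 - (6 - (-18 + 3*(-5))))/(294 - 1*192) = (491 - (6 - (-18 - 15)))/(294 - 192) = (491 - (6 - 1*(-33)))/102 = (491 - (6 + 33))*(1/102) = (491 - 1*39)*(1/102) = (491 - 39)*(1/102) = 452*(1/102) = 226/51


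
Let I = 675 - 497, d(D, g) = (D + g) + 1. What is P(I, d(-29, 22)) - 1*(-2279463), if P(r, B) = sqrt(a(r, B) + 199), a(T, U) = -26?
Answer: 2279463 + sqrt(173) ≈ 2.2795e+6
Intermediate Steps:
d(D, g) = 1 + D + g
I = 178
P(r, B) = sqrt(173) (P(r, B) = sqrt(-26 + 199) = sqrt(173))
P(I, d(-29, 22)) - 1*(-2279463) = sqrt(173) - 1*(-2279463) = sqrt(173) + 2279463 = 2279463 + sqrt(173)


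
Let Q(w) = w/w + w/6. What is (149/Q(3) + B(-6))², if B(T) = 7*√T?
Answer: 86158/9 + 4172*I*√6/3 ≈ 9573.1 + 3406.4*I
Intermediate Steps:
Q(w) = 1 + w/6 (Q(w) = 1 + w*(⅙) = 1 + w/6)
(149/Q(3) + B(-6))² = (149/(1 + (⅙)*3) + 7*√(-6))² = (149/(1 + ½) + 7*(I*√6))² = (149/(3/2) + 7*I*√6)² = (149*(⅔) + 7*I*√6)² = (298/3 + 7*I*√6)²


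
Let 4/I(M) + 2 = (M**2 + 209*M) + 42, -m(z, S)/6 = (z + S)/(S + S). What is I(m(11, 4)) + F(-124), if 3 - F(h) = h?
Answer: 4439221/34955 ≈ 127.00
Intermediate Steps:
F(h) = 3 - h
m(z, S) = -3*(S + z)/S (m(z, S) = -6*(z + S)/(S + S) = -6*(S + z)/(2*S) = -6*(S + z)*1/(2*S) = -3*(S + z)/S)
I(M) = 4/(40 + M**2 + 209*M) (I(M) = 4/(-2 + ((M**2 + 209*M) + 42)) = 4/(-2 + (42 + M**2 + 209*M)) = 4/(40 + M**2 + 209*M))
I(m(11, 4)) + F(-124) = 4/(40 + (-3 - 3*11/4)**2 + 209*(-3 - 3*11/4)) + (3 - 1*(-124)) = 4/(40 + (-3 - 3*11*1/4)**2 + 209*(-3 - 3*11*1/4)) + (3 + 124) = 4/(40 + (-3 - 33/4)**2 + 209*(-3 - 33/4)) + 127 = 4/(40 + (-45/4)**2 + 209*(-45/4)) + 127 = 4/(40 + 2025/16 - 9405/4) + 127 = 4/(-34955/16) + 127 = 4*(-16/34955) + 127 = -64/34955 + 127 = 4439221/34955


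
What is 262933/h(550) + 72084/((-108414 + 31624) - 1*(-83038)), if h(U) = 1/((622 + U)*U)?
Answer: 264738087649621/1562 ≈ 1.6949e+11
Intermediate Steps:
h(U) = 1/(U*(622 + U))
262933/h(550) + 72084/((-108414 + 31624) - 1*(-83038)) = 262933/((1/(550*(622 + 550)))) + 72084/((-108414 + 31624) - 1*(-83038)) = 262933/(((1/550)/1172)) + 72084/(-76790 + 83038) = 262933/(((1/550)*(1/1172))) + 72084/6248 = 262933/(1/644600) + 72084*(1/6248) = 262933*644600 + 18021/1562 = 169486611800 + 18021/1562 = 264738087649621/1562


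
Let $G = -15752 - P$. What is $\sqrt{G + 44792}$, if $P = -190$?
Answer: $\sqrt{29230} \approx 170.97$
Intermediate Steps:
$G = -15562$ ($G = -15752 - -190 = -15752 + 190 = -15562$)
$\sqrt{G + 44792} = \sqrt{-15562 + 44792} = \sqrt{29230}$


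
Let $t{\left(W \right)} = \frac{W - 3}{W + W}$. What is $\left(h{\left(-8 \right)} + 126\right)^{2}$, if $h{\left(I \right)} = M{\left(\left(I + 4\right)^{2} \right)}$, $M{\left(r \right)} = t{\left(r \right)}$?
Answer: $\frac{16362025}{1024} \approx 15979.0$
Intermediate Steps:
$t{\left(W \right)} = \frac{-3 + W}{2 W}$
$M{\left(r \right)} = \frac{-3 + r}{2 r}$
$h{\left(I \right)} = \frac{-3 + \left(4 + I\right)^{2}}{2 \left(4 + I\right)^{2}}$ ($h{\left(I \right)} = \frac{-3 + \left(I + 4\right)^{2}}{2 \left(I + 4\right)^{2}} = \frac{-3 + \left(4 + I\right)^{2}}{2 \left(4 + I\right)^{2}}$)
$\left(h{\left(-8 \right)} + 126\right)^{2} = \left(\left(\frac{1}{2} - \frac{3}{2 \left(4 - 8\right)^{2}}\right) + 126\right)^{2} = \left(\left(\frac{1}{2} - \frac{3}{2 \cdot 16}\right) + 126\right)^{2} = \left(\left(\frac{1}{2} - \frac{3}{32}\right) + 126\right)^{2} = \left(\frac{13}{32} + 126\right)^{2} = \left(\frac{4045}{32}\right)^{2} = \frac{16362025}{1024}$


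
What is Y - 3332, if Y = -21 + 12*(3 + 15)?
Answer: -3137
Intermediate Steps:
Y = 195 (Y = -21 + 12*18 = -21 + 216 = 195)
Y - 3332 = 195 - 3332 = -3137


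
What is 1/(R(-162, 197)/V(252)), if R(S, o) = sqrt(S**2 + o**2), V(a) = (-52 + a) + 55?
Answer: 255*sqrt(65053)/65053 ≈ 0.99978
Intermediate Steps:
V(a) = 3 + a
1/(R(-162, 197)/V(252)) = 1/(sqrt((-162)**2 + 197**2)/(3 + 252)) = 1/(sqrt(26244 + 38809)/255) = 1/(sqrt(65053)*(1/255)) = 1/(sqrt(65053)/255) = 255*sqrt(65053)/65053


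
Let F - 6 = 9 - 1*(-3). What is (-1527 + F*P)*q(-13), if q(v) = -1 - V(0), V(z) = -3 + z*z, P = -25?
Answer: -3954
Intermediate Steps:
F = 18 (F = 6 + (9 - 1*(-3)) = 6 + (9 + 3) = 6 + 12 = 18)
V(z) = -3 + z²
q(v) = 2 (q(v) = -1 - (-3 + 0²) = -1 - (-3 + 0) = -1 - 1*(-3) = -1 + 3 = 2)
(-1527 + F*P)*q(-13) = (-1527 + 18*(-25))*2 = (-1527 - 450)*2 = -1977*2 = -3954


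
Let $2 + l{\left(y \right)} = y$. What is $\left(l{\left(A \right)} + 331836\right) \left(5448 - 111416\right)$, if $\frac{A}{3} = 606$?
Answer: $-35356435136$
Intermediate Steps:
$A = 1818$ ($A = 3 \cdot 606 = 1818$)
$l{\left(y \right)} = -2 + y$
$\left(l{\left(A \right)} + 331836\right) \left(5448 - 111416\right) = \left(\left(-2 + 1818\right) + 331836\right) \left(5448 - 111416\right) = \left(1816 + 331836\right) \left(-105968\right) = 333652 \left(-105968\right) = -35356435136$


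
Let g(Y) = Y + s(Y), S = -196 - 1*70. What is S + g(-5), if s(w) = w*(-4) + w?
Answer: -256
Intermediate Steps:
s(w) = -3*w (s(w) = -4*w + w = -3*w)
S = -266 (S = -196 - 70 = -266)
g(Y) = -2*Y (g(Y) = Y - 3*Y = -2*Y)
S + g(-5) = -266 - 2*(-5) = -266 + 10 = -256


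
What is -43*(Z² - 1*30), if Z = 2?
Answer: 1118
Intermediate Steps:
-43*(Z² - 1*30) = -43*(2² - 1*30) = -43*(4 - 30) = -43*(-26) = 1118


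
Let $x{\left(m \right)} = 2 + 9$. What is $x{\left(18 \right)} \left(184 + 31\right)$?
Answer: $2365$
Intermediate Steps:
$x{\left(m \right)} = 11$
$x{\left(18 \right)} \left(184 + 31\right) = 11 \left(184 + 31\right) = 11 \cdot 215 = 2365$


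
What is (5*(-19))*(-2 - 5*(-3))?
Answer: -1235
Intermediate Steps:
(5*(-19))*(-2 - 5*(-3)) = -95*(-2 + 15) = -95*13 = -1235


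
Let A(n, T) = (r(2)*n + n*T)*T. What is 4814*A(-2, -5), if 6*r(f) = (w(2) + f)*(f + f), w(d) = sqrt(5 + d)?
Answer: -529540/3 + 96280*sqrt(7)/3 ≈ -91602.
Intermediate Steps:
r(f) = f*(f + sqrt(7))/3 (r(f) = ((sqrt(5 + 2) + f)*(f + f))/6 = ((sqrt(7) + f)*(2*f))/6 = ((f + sqrt(7))*(2*f))/6 = (2*f*(f + sqrt(7)))/6 = f*(f + sqrt(7))/3)
A(n, T) = T*(T*n + n*(4/3 + 2*sqrt(7)/3)) (A(n, T) = (((1/3)*2*(2 + sqrt(7)))*n + n*T)*T = ((4/3 + 2*sqrt(7)/3)*n + T*n)*T = (n*(4/3 + 2*sqrt(7)/3) + T*n)*T = (T*n + n*(4/3 + 2*sqrt(7)/3))*T = T*(T*n + n*(4/3 + 2*sqrt(7)/3)))
4814*A(-2, -5) = 4814*((1/3)*(-5)*(-2)*(4 + 2*sqrt(7) + 3*(-5))) = 4814*((1/3)*(-5)*(-2)*(4 + 2*sqrt(7) - 15)) = 4814*((1/3)*(-5)*(-2)*(-11 + 2*sqrt(7))) = 4814*(-110/3 + 20*sqrt(7)/3) = -529540/3 + 96280*sqrt(7)/3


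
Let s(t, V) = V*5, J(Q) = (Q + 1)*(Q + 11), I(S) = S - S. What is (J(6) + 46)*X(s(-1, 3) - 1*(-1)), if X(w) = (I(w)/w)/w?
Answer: 0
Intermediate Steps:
I(S) = 0
J(Q) = (1 + Q)*(11 + Q)
s(t, V) = 5*V
X(w) = 0 (X(w) = (0/w)/w = 0/w = 0)
(J(6) + 46)*X(s(-1, 3) - 1*(-1)) = ((11 + 6**2 + 12*6) + 46)*0 = ((11 + 36 + 72) + 46)*0 = (119 + 46)*0 = 165*0 = 0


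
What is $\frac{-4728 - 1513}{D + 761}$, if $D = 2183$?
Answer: $- \frac{6241}{2944} \approx -2.1199$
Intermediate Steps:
$\frac{-4728 - 1513}{D + 761} = \frac{-4728 - 1513}{2183 + 761} = - \frac{6241}{2944}$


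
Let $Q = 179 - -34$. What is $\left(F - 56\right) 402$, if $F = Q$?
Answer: $63114$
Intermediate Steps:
$Q = 213$ ($Q = 179 + 34 = 213$)
$F = 213$
$\left(F - 56\right) 402 = \left(213 - 56\right) 402 = 157 \cdot 402 = 63114$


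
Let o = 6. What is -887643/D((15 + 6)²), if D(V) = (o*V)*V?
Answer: -98627/129654 ≈ -0.76069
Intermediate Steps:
D(V) = 6*V² (D(V) = (6*V)*V = 6*V²)
-887643/D((15 + 6)²) = -887643*1/(6*(15 + 6)⁴) = -887643/(6*(21²)²) = -887643/(6*441²) = -887643/(6*194481) = -887643/1166886 = -887643*1/1166886 = -98627/129654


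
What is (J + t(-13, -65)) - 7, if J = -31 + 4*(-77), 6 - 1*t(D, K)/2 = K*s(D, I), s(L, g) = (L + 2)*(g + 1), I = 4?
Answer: -7484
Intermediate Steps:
s(L, g) = (1 + g)*(2 + L) (s(L, g) = (2 + L)*(1 + g) = (1 + g)*(2 + L))
t(D, K) = 12 - 2*K*(10 + 5*D) (t(D, K) = 12 - 2*K*(2 + D + 2*4 + D*4) = 12 - 2*K*(2 + D + 8 + 4*D) = 12 - 2*K*(10 + 5*D))
J = -339 (J = -31 - 308 = -339)
(J + t(-13, -65)) - 7 = (-339 + (12 - 10*(-65)*(2 - 13))) - 7 = (-339 + (12 - 10*(-65)*(-11))) - 7 = (-339 + (12 - 7150)) - 7 = (-339 - 7138) - 7 = -7477 - 7 = -7484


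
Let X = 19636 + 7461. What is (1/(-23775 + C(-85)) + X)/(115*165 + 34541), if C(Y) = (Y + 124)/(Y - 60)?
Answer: 93414577013/184491807624 ≈ 0.50633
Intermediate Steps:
C(Y) = (124 + Y)/(-60 + Y)
X = 27097
(1/(-23775 + C(-85)) + X)/(115*165 + 34541) = (1/(-23775 + (124 - 85)/(-60 - 85)) + 27097)/(115*165 + 34541) = (1/(-23775 + 39/(-145)) + 27097)/(18975 + 34541) = (1/(-23775 - 1/145*39) + 27097)/53516 = (1/(-23775 - 39/145) + 27097)*(1/53516) = (1/(-3447414/145) + 27097)*(1/53516) = (-145/3447414 + 27097)*(1/53516) = (93414577013/3447414)*(1/53516) = 93414577013/184491807624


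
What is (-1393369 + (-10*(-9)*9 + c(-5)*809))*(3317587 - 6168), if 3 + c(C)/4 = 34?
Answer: -4279158022817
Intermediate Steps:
c(C) = 124 (c(C) = -12 + 4*34 = -12 + 136 = 124)
(-1393369 + (-10*(-9)*9 + c(-5)*809))*(3317587 - 6168) = (-1393369 + (-10*(-9)*9 + 124*809))*(3317587 - 6168) = (-1393369 + (90*9 + 100316))*3311419 = (-1393369 + (810 + 100316))*3311419 = (-1393369 + 101126)*3311419 = -1292243*3311419 = -4279158022817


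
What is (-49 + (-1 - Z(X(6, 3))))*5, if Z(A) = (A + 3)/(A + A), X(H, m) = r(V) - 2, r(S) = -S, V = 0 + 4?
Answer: -1005/4 ≈ -251.25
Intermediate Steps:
V = 4
X(H, m) = -6 (X(H, m) = -1*4 - 2 = -4 - 2 = -6)
Z(A) = (3 + A)/(2*A) (Z(A) = (3 + A)/((2*A)) = (3 + A)*(1/(2*A)) = (3 + A)/(2*A))
(-49 + (-1 - Z(X(6, 3))))*5 = (-49 + (-1 - (3 - 6)/(2*(-6))))*5 = (-49 + (-1 - (-1)*(-3)/(2*6)))*5 = (-49 + (-1 - 1*¼))*5 = (-49 + (-1 - ¼))*5 = (-49 - 5/4)*5 = -201/4*5 = -1005/4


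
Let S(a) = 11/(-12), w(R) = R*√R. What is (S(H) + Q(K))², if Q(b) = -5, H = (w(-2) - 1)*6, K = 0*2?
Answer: 5041/144 ≈ 35.007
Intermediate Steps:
K = 0
w(R) = R^(3/2)
H = -6 - 12*I*√2 (H = ((-2)^(3/2) - 1)*6 = (-2*I*√2 - 1)*6 = (-1 - 2*I*√2)*6 = -6 - 12*I*√2 ≈ -6.0 - 16.971*I)
S(a) = -11/12 (S(a) = 11*(-1/12) = -11/12)
(S(H) + Q(K))² = (-11/12 - 5)² = (-71/12)² = 5041/144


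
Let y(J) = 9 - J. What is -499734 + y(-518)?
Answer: -499207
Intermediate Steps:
-499734 + y(-518) = -499734 + (9 - 1*(-518)) = -499734 + (9 + 518) = -499734 + 527 = -499207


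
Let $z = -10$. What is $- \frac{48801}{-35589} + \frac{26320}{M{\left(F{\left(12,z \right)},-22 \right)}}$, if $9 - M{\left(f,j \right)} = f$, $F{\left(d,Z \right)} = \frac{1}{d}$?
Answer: $\frac{3748550489}{1269341} \approx 2953.1$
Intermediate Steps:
$M{\left(f,j \right)} = 9 - f$
$- \frac{48801}{-35589} + \frac{26320}{M{\left(F{\left(12,z \right)},-22 \right)}} = - \frac{48801}{-35589} + \frac{26320}{9 - \frac{1}{12}} = \left(-48801\right) \left(- \frac{1}{35589}\right) + \frac{26320}{9 - \frac{1}{12}} = \frac{16267}{11863} + \frac{26320}{9 - \frac{1}{12}} = \frac{16267}{11863} + \frac{26320}{\frac{107}{12}} = \frac{16267}{11863} + 26320 \cdot \frac{12}{107} = \frac{16267}{11863} + \frac{315840}{107} = \frac{3748550489}{1269341}$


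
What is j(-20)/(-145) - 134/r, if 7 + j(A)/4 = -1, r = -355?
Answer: 6158/10295 ≈ 0.59815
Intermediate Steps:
j(A) = -32 (j(A) = -28 + 4*(-1) = -28 - 4 = -32)
j(-20)/(-145) - 134/r = -32/(-145) - 134/(-355) = -32*(-1/145) - 134*(-1/355) = 32/145 + 134/355 = 6158/10295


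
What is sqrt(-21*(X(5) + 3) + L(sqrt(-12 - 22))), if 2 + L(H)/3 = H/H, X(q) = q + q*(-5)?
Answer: sqrt(354) ≈ 18.815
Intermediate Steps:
X(q) = -4*q (X(q) = q - 5*q = -4*q)
L(H) = -3 (L(H) = -6 + 3*(H/H) = -6 + 3*1 = -6 + 3 = -3)
sqrt(-21*(X(5) + 3) + L(sqrt(-12 - 22))) = sqrt(-21*(-4*5 + 3) - 3) = sqrt(-21*(-20 + 3) - 3) = sqrt(-21*(-17) - 3) = sqrt(357 - 3) = sqrt(354)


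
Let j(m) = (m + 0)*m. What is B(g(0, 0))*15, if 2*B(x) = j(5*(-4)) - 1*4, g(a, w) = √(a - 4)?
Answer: 2970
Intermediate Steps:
j(m) = m² (j(m) = m*m = m²)
g(a, w) = √(-4 + a)
B(x) = 198 (B(x) = ((5*(-4))² - 1*4)/2 = ((-20)² - 4)/2 = (400 - 4)/2 = (½)*396 = 198)
B(g(0, 0))*15 = 198*15 = 2970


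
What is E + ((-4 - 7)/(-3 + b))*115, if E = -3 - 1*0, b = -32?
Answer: 232/7 ≈ 33.143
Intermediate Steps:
E = -3 (E = -3 + 0 = -3)
E + ((-4 - 7)/(-3 + b))*115 = -3 + ((-4 - 7)/(-3 - 32))*115 = -3 - 11/(-35)*115 = -3 - 11*(-1/35)*115 = -3 + (11/35)*115 = -3 + 253/7 = 232/7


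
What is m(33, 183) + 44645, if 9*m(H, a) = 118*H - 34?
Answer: 405665/9 ≈ 45074.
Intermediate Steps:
m(H, a) = -34/9 + 118*H/9 (m(H, a) = (118*H - 34)/9 = (-34 + 118*H)/9 = -34/9 + 118*H/9)
m(33, 183) + 44645 = (-34/9 + (118/9)*33) + 44645 = (-34/9 + 1298/3) + 44645 = 3860/9 + 44645 = 405665/9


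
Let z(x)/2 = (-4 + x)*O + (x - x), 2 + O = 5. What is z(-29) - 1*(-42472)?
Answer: 42274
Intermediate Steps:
O = 3 (O = -2 + 5 = 3)
z(x) = -24 + 6*x (z(x) = 2*((-4 + x)*3 + (x - x)) = 2*((-12 + 3*x) + 0) = 2*(-12 + 3*x) = -24 + 6*x)
z(-29) - 1*(-42472) = (-24 + 6*(-29)) - 1*(-42472) = (-24 - 174) + 42472 = -198 + 42472 = 42274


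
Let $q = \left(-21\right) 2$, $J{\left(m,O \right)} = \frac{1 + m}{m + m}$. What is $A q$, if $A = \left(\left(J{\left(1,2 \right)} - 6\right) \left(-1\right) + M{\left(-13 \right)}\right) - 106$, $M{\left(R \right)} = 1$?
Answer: $4200$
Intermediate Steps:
$J{\left(m,O \right)} = \frac{1 + m}{2 m}$
$q = -42$
$A = -100$ ($A = \left(\left(\frac{1 + 1}{2 \cdot 1} - 6\right) \left(-1\right) + 1\right) - 106 = \left(\left(\frac{1}{2} \cdot 1 \cdot 2 - 6\right) \left(-1\right) + 1\right) - 106 = \left(\left(1 - 6\right) \left(-1\right) + 1\right) - 106 = \left(\left(-5\right) \left(-1\right) + 1\right) - 106 = \left(5 + 1\right) - 106 = 6 - 106 = -100$)
$A q = \left(-100\right) \left(-42\right) = 4200$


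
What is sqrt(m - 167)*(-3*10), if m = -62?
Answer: -30*I*sqrt(229) ≈ -453.98*I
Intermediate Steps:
sqrt(m - 167)*(-3*10) = sqrt(-62 - 167)*(-3*10) = sqrt(-229)*(-30) = (I*sqrt(229))*(-30) = -30*I*sqrt(229)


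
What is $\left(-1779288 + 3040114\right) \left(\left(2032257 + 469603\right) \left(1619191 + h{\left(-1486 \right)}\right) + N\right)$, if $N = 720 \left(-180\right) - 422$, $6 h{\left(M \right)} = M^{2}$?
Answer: $\frac{18805554940238103044}{3} \approx 6.2685 \cdot 10^{18}$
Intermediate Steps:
$h{\left(M \right)} = \frac{M^{2}}{6}$
$N = -130022$ ($N = -129600 - 422 = -130022$)
$\left(-1779288 + 3040114\right) \left(\left(2032257 + 469603\right) \left(1619191 + h{\left(-1486 \right)}\right) + N\right) = \left(-1779288 + 3040114\right) \left(\left(2032257 + 469603\right) \left(1619191 + \frac{\left(-1486\right)^{2}}{6}\right) - 130022\right) = 1260826 \left(2501860 \left(1619191 + \frac{1}{6} \cdot 2208196\right) - 130022\right) = 1260826 \left(2501860 \left(1619191 + \frac{1104098}{3}\right) - 130022\right) = 1260826 \left(2501860 \cdot \frac{5961671}{3} - 130022\right) = 1260826 \left(\frac{14915266208060}{3} - 130022\right) = 1260826 \cdot \frac{14915265817994}{3} = \frac{18805554940238103044}{3}$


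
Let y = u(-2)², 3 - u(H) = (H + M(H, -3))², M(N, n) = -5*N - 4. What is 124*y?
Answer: 20956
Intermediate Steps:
M(N, n) = -4 - 5*N
u(H) = 3 - (-4 - 4*H)² (u(H) = 3 - (H + (-4 - 5*H))² = 3 - (-4 - 4*H)²)
y = 169 (y = (3 - 16*(1 - 2)²)² = (3 - 16*(-1)²)² = (3 - 16*1)² = (3 - 16)² = (-13)² = 169)
124*y = 124*169 = 20956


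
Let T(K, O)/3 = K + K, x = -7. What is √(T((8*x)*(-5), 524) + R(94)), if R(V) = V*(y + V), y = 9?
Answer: √11362 ≈ 106.59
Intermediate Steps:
R(V) = V*(9 + V)
T(K, O) = 6*K (T(K, O) = 3*(K + K) = 3*(2*K) = 6*K)
√(T((8*x)*(-5), 524) + R(94)) = √(6*((8*(-7))*(-5)) + 94*(9 + 94)) = √(6*(-56*(-5)) + 94*103) = √(6*280 + 9682) = √(1680 + 9682) = √11362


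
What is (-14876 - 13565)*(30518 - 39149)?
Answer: 245474271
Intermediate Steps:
(-14876 - 13565)*(30518 - 39149) = -28441*(-8631) = 245474271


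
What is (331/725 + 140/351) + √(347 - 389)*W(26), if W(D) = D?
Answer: 217681/254475 + 26*I*√42 ≈ 0.85541 + 168.5*I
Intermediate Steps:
(331/725 + 140/351) + √(347 - 389)*W(26) = (331/725 + 140/351) + √(347 - 389)*26 = (331*(1/725) + 140*(1/351)) + √(-42)*26 = (331/725 + 140/351) + (I*√42)*26 = 217681/254475 + 26*I*√42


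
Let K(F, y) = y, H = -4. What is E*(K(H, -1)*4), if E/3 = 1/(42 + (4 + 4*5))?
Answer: -2/11 ≈ -0.18182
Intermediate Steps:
E = 1/22 (E = 3/(42 + (4 + 4*5)) = 3/(42 + (4 + 20)) = 3/(42 + 24) = 3/66 = 3*(1/66) = 1/22 ≈ 0.045455)
E*(K(H, -1)*4) = (-1*4)/22 = (1/22)*(-4) = -2/11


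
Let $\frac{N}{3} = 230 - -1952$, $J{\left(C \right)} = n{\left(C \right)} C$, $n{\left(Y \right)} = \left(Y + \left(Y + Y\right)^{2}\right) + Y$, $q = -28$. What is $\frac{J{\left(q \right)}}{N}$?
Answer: $- \frac{43120}{3273} \approx -13.174$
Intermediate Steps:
$n{\left(Y \right)} = 2 Y + 4 Y^{2}$ ($n{\left(Y \right)} = \left(Y + \left(2 Y\right)^{2}\right) + Y = \left(Y + 4 Y^{2}\right) + Y = 2 Y + 4 Y^{2}$)
$J{\left(C \right)} = 2 C^{2} \left(1 + 2 C\right)$ ($J{\left(C \right)} = 2 C \left(1 + 2 C\right) C = 2 C^{2} \left(1 + 2 C\right)$)
$N = 6546$ ($N = 3 \left(230 - -1952\right) = 3 \left(230 + 1952\right) = 3 \cdot 2182 = 6546$)
$\frac{J{\left(q \right)}}{N} = \frac{\left(-28\right)^{2} \left(2 + 4 \left(-28\right)\right)}{6546} = 784 \left(2 - 112\right) \frac{1}{6546} = 784 \left(-110\right) \frac{1}{6546} = \left(-86240\right) \frac{1}{6546} = - \frac{43120}{3273}$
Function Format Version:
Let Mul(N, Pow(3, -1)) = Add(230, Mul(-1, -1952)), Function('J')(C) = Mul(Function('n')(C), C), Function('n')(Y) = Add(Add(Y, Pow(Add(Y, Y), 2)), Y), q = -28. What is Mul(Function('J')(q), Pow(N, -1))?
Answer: Rational(-43120, 3273) ≈ -13.174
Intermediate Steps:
Function('n')(Y) = Add(Mul(2, Y), Mul(4, Pow(Y, 2))) (Function('n')(Y) = Add(Add(Y, Pow(Mul(2, Y), 2)), Y) = Add(Add(Y, Mul(4, Pow(Y, 2))), Y) = Add(Mul(2, Y), Mul(4, Pow(Y, 2))))
Function('J')(C) = Mul(2, Pow(C, 2), Add(1, Mul(2, C))) (Function('J')(C) = Mul(Mul(2, C, Add(1, Mul(2, C))), C) = Mul(2, Pow(C, 2), Add(1, Mul(2, C))))
N = 6546 (N = Mul(3, Add(230, Mul(-1, -1952))) = Mul(3, Add(230, 1952)) = Mul(3, 2182) = 6546)
Mul(Function('J')(q), Pow(N, -1)) = Mul(Mul(Pow(-28, 2), Add(2, Mul(4, -28))), Pow(6546, -1)) = Mul(Mul(784, Add(2, -112)), Rational(1, 6546)) = Mul(Mul(784, -110), Rational(1, 6546)) = Mul(-86240, Rational(1, 6546)) = Rational(-43120, 3273)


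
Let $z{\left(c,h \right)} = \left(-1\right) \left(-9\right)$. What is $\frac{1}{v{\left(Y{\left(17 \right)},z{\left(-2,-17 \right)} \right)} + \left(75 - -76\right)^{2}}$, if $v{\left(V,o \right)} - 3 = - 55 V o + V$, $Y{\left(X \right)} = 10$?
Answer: $\frac{1}{17864} \approx 5.5978 \cdot 10^{-5}$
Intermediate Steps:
$z{\left(c,h \right)} = 9$
$v{\left(V,o \right)} = 3 + V - 55 V o$ ($v{\left(V,o \right)} = 3 + \left(- 55 V o + V\right) = 3 - \left(- V + 55 V o\right) = 3 + V - 55 V o$)
$\frac{1}{v{\left(Y{\left(17 \right)},z{\left(-2,-17 \right)} \right)} + \left(75 - -76\right)^{2}} = \frac{1}{\left(3 + 10 - 550 \cdot 9\right) + \left(75 - -76\right)^{2}} = \frac{1}{\left(3 + 10 - 4950\right) + \left(75 + 76\right)^{2}} = \frac{1}{-4937 + 151^{2}} = \frac{1}{-4937 + 22801} = \frac{1}{17864}$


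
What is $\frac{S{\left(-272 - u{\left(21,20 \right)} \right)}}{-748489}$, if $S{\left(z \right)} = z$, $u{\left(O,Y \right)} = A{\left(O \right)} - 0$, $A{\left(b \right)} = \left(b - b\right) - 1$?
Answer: $\frac{271}{748489} \approx 0.00036206$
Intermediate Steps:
$A{\left(b \right)} = -1$ ($A{\left(b \right)} = 0 - 1 = -1$)
$u{\left(O,Y \right)} = -1$ ($u{\left(O,Y \right)} = -1 - 0 = -1 + 0 = -1$)
$\frac{S{\left(-272 - u{\left(21,20 \right)} \right)}}{-748489} = \frac{-272 - -1}{-748489} = \left(-272 + 1\right) \left(- \frac{1}{748489}\right) = \left(-271\right) \left(- \frac{1}{748489}\right) = \frac{271}{748489}$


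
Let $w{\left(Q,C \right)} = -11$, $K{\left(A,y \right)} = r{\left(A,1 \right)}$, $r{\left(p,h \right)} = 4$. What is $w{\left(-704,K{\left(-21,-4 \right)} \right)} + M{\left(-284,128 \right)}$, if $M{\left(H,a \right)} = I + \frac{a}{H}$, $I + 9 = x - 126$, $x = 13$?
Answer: $- \frac{9475}{71} \approx -133.45$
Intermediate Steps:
$K{\left(A,y \right)} = 4$
$I = -122$ ($I = -9 + \left(13 - 126\right) = -9 - 113 = -122$)
$M{\left(H,a \right)} = -122 + \frac{a}{H}$
$w{\left(-704,K{\left(-21,-4 \right)} \right)} + M{\left(-284,128 \right)} = -11 - \left(122 - \frac{128}{-284}\right) = -11 + \left(-122 + 128 \left(- \frac{1}{284}\right)\right) = -11 - \frac{8694}{71} = - \frac{9475}{71}$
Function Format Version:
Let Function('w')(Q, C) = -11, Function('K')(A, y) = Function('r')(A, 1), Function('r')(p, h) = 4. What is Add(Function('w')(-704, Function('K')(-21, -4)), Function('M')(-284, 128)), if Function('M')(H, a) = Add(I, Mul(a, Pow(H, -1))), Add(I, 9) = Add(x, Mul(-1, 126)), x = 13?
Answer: Rational(-9475, 71) ≈ -133.45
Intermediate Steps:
Function('K')(A, y) = 4
I = -122 (I = Add(-9, Add(13, Mul(-1, 126))) = Add(-9, Add(13, -126)) = Add(-9, -113) = -122)
Function('M')(H, a) = Add(-122, Mul(a, Pow(H, -1)))
Add(Function('w')(-704, Function('K')(-21, -4)), Function('M')(-284, 128)) = Add(-11, Add(-122, Mul(128, Pow(-284, -1)))) = Add(-11, Add(-122, Mul(128, Rational(-1, 284)))) = Add(-11, Add(-122, Rational(-32, 71))) = Add(-11, Rational(-8694, 71)) = Rational(-9475, 71)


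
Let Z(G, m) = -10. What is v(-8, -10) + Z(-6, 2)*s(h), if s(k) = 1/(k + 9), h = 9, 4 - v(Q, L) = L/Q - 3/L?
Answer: 341/180 ≈ 1.8944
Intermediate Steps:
v(Q, L) = 4 + 3/L - L/Q (v(Q, L) = 4 - (L/Q - 3/L) = 4 - (-3/L + L/Q) = 4 + (3/L - L/Q) = 4 + 3/L - L/Q)
s(k) = 1/(9 + k)
v(-8, -10) + Z(-6, 2)*s(h) = (4 + 3/(-10) - 1*(-10)/(-8)) - 10/(9 + 9) = (4 + 3*(-⅒) - 1*(-10)*(-⅛)) - 10/18 = (4 - 3/10 - 5/4) - 10*1/18 = 49/20 - 5/9 = 341/180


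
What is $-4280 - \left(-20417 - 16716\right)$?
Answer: $32853$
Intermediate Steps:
$-4280 - \left(-20417 - 16716\right) = -4280 - -37133 = -4280 + 37133 = 32853$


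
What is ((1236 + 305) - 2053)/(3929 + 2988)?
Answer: -512/6917 ≈ -0.074021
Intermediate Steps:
((1236 + 305) - 2053)/(3929 + 2988) = (1541 - 2053)/6917 = -512*1/6917 = -512/6917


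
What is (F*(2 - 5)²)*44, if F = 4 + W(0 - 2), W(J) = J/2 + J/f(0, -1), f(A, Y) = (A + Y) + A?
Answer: 1980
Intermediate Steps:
f(A, Y) = Y + 2*A
W(J) = -J/2 (W(J) = J/2 + J/(-1 + 2*0) = J*(½) + J/(-1 + 0) = J/2 + J/(-1) = J/2 + J*(-1) = J/2 - J = -J/2)
F = 5 (F = 4 - (0 - 2)/2 = 4 - ½*(-2) = 4 + 1 = 5)
(F*(2 - 5)²)*44 = (5*(2 - 5)²)*44 = (5*(-3)²)*44 = (5*9)*44 = 45*44 = 1980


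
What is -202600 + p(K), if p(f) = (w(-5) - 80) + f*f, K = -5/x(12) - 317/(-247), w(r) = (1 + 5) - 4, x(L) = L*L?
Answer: -256402443552503/1265082624 ≈ -2.0268e+5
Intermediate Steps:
x(L) = L²
w(r) = 2 (w(r) = 6 - 4 = 2)
K = 44413/35568 (K = -5/(12²) - 317/(-247) = -5/144 - 317*(-1/247) = -5*1/144 + 317/247 = -5/144 + 317/247 = 44413/35568 ≈ 1.2487)
p(f) = -78 + f² (p(f) = (2 - 80) + f*f = -78 + f²)
-202600 + p(K) = -202600 + (-78 + (44413/35568)²) = -202600 + (-78 + 1972514569/1265082624) = -202600 - 96703930103/1265082624 = -256402443552503/1265082624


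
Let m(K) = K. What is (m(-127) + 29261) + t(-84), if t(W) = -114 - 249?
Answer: 28771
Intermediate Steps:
t(W) = -363
(m(-127) + 29261) + t(-84) = (-127 + 29261) - 363 = 29134 - 363 = 28771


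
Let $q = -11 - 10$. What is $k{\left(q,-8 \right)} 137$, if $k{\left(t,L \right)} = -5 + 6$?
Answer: $137$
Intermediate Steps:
$q = -21$
$k{\left(t,L \right)} = 1$
$k{\left(q,-8 \right)} 137 = 1 \cdot 137 = 137$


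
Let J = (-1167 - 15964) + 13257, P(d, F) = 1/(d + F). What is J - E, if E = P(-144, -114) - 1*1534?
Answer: -603719/258 ≈ -2340.0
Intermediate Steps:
P(d, F) = 1/(F + d)
J = -3874 (J = -17131 + 13257 = -3874)
E = -395773/258 (E = 1/(-114 - 144) - 1*1534 = 1/(-258) - 1534 = -1/258 - 1534 = -395773/258 ≈ -1534.0)
J - E = -3874 - 1*(-395773/258) = -3874 + 395773/258 = -603719/258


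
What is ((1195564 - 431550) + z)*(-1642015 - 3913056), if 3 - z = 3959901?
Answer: 17753362527764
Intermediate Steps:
z = -3959898 (z = 3 - 1*3959901 = 3 - 3959901 = -3959898)
((1195564 - 431550) + z)*(-1642015 - 3913056) = ((1195564 - 431550) - 3959898)*(-1642015 - 3913056) = (764014 - 3959898)*(-5555071) = -3195884*(-5555071) = 17753362527764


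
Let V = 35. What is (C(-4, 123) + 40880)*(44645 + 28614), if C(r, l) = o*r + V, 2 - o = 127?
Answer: 3034021485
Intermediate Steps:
o = -125 (o = 2 - 1*127 = 2 - 127 = -125)
C(r, l) = 35 - 125*r (C(r, l) = -125*r + 35 = 35 - 125*r)
(C(-4, 123) + 40880)*(44645 + 28614) = ((35 - 125*(-4)) + 40880)*(44645 + 28614) = ((35 + 500) + 40880)*73259 = (535 + 40880)*73259 = 41415*73259 = 3034021485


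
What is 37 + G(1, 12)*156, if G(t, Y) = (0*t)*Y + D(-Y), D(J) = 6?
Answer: 973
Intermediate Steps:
G(t, Y) = 6 (G(t, Y) = (0*t)*Y + 6 = 0*Y + 6 = 0 + 6 = 6)
37 + G(1, 12)*156 = 37 + 6*156 = 37 + 936 = 973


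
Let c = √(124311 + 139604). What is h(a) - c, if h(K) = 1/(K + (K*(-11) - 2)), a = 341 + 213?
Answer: -1/5542 - √263915 ≈ -513.73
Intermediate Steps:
c = √263915 ≈ 513.73
a = 554
h(K) = 1/(-2 - 10*K) (h(K) = 1/(K + (-11*K - 2)) = 1/(K + (-2 - 11*K)) = 1/(-2 - 10*K))
h(a) - c = -1/(2 + 10*554) - √263915 = -1/(2 + 5540) - √263915 = -1/5542 - √263915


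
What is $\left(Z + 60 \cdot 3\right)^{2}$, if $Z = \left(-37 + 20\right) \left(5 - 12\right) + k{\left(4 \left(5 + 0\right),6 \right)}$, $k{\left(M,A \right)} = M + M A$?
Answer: $192721$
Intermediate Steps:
$k{\left(M,A \right)} = M + A M$
$Z = 259$ ($Z = \left(-37 + 20\right) \left(5 - 12\right) + 4 \left(5 + 0\right) \left(1 + 6\right) = \left(-17\right) \left(-7\right) + 4 \cdot 5 \cdot 7 = 119 + 20 \cdot 7 = 119 + 140 = 259$)
$\left(Z + 60 \cdot 3\right)^{2} = \left(259 + 60 \cdot 3\right)^{2} = \left(259 + 180\right)^{2} = 439^{2} = 192721$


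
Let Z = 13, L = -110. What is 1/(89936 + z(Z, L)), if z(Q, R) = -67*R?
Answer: 1/97306 ≈ 1.0277e-5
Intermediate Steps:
1/(89936 + z(Z, L)) = 1/(89936 - 67*(-110)) = 1/(89936 + 7370) = 1/97306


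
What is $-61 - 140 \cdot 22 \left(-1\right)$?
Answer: $3019$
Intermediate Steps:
$-61 - 140 \cdot 22 \left(-1\right) = -61 - -3080 = -61 + 3080 = 3019$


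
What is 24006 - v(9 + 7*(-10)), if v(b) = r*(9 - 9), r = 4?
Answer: 24006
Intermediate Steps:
v(b) = 0 (v(b) = 4*(9 - 9) = 4*0 = 0)
24006 - v(9 + 7*(-10)) = 24006 - 1*0 = 24006 + 0 = 24006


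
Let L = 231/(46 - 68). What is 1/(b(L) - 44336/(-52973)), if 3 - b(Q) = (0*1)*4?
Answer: 52973/203255 ≈ 0.26062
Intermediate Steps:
L = -21/2 (L = 231/(-22) = 231*(-1/22) = -21/2 ≈ -10.500)
b(Q) = 3 (b(Q) = 3 - 0*1*4 = 3 - 0*4 = 3 - 1*0 = 3 + 0 = 3)
1/(b(L) - 44336/(-52973)) = 1/(3 - 44336/(-52973)) = 1/(3 - 44336*(-1/52973)) = 1/(3 + 44336/52973) = 1/(203255/52973) = 52973/203255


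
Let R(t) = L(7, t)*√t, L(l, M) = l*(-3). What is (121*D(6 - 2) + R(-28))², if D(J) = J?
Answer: 221908 - 40656*I*√7 ≈ 2.2191e+5 - 1.0757e+5*I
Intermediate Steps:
L(l, M) = -3*l
R(t) = -21*√t (R(t) = (-3*7)*√t = -21*√t)
(121*D(6 - 2) + R(-28))² = (121*(6 - 2) - 42*I*√7)² = (121*4 - 42*I*√7)² = (484 - 42*I*√7)²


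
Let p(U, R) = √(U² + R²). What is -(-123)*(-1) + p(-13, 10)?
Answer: -123 + √269 ≈ -106.60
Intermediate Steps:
p(U, R) = √(R² + U²)
-(-123)*(-1) + p(-13, 10) = -(-123)*(-1) + √(10² + (-13)²) = -41*3 + √(100 + 169) = -123 + √269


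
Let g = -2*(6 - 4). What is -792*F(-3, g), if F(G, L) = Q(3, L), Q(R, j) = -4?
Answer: 3168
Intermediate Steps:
g = -4 (g = -2*2 = -4)
F(G, L) = -4
-792*F(-3, g) = -792*(-4) = -88*(-36) = 3168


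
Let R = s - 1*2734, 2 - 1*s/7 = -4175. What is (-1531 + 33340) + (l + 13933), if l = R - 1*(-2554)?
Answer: 74801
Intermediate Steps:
s = 29239 (s = 14 - 7*(-4175) = 14 + 29225 = 29239)
R = 26505 (R = 29239 - 1*2734 = 29239 - 2734 = 26505)
l = 29059 (l = 26505 - 1*(-2554) = 26505 + 2554 = 29059)
(-1531 + 33340) + (l + 13933) = (-1531 + 33340) + (29059 + 13933) = 31809 + 42992 = 74801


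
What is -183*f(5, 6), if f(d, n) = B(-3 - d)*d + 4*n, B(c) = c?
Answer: 2928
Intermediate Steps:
f(d, n) = 4*n + d*(-3 - d) (f(d, n) = (-3 - d)*d + 4*n = d*(-3 - d) + 4*n = 4*n + d*(-3 - d))
-183*f(5, 6) = -183*(4*6 - 1*5*(3 + 5)) = -183*(24 - 1*5*8) = -183*(24 - 40) = -183*(-16) = 2928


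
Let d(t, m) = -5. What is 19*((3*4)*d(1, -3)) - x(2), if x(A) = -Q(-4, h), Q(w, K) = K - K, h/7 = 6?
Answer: -1140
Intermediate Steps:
h = 42 (h = 7*6 = 42)
Q(w, K) = 0
x(A) = 0 (x(A) = -1*0 = 0)
19*((3*4)*d(1, -3)) - x(2) = 19*((3*4)*(-5)) - 1*0 = 19*(12*(-5)) + 0 = 19*(-60) + 0 = -1140 + 0 = -1140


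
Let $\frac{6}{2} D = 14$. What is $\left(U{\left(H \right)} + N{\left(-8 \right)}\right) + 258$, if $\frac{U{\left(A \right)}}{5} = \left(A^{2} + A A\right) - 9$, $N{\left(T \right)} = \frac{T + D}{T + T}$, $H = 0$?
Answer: $\frac{5117}{24} \approx 213.21$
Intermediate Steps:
$D = \frac{14}{3}$ ($D = \frac{1}{3} \cdot 14 = \frac{14}{3} \approx 4.6667$)
$N{\left(T \right)} = \frac{\frac{14}{3} + T}{2 T}$ ($N{\left(T \right)} = \frac{T + \frac{14}{3}}{T + T} = \frac{\frac{14}{3} + T}{2 T}$)
$U{\left(A \right)} = -45 + 10 A^{2}$ ($U{\left(A \right)} = 5 \left(\left(A^{2} + A A\right) - 9\right) = 5 \left(\left(A^{2} + A^{2}\right) - 9\right) = 5 \left(2 A^{2} - 9\right) = 5 \left(-9 + 2 A^{2}\right) = -45 + 10 A^{2}$)
$\left(U{\left(H \right)} + N{\left(-8 \right)}\right) + 258 = \left(\left(-45 + 10 \cdot 0^{2}\right) + \frac{14 + 3 \left(-8\right)}{6 \left(-8\right)}\right) + 258 = \left(\left(-45 + 10 \cdot 0\right) + \frac{1}{6} \left(- \frac{1}{8}\right) \left(14 - 24\right)\right) + 258 = \left(\left(-45 + 0\right) + \frac{1}{6} \left(- \frac{1}{8}\right) \left(-10\right)\right) + 258 = \left(-45 + \frac{5}{24}\right) + 258 = - \frac{1075}{24} + 258 = \frac{5117}{24}$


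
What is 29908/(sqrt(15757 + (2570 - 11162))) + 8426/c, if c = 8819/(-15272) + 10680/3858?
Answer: 82742443696/21513543 + 29908*sqrt(7165)/7165 ≈ 4199.4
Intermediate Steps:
c = 21513543/9819896 (c = 8819*(-1/15272) + 10680*(1/3858) = -8819/15272 + 1780/643 = 21513543/9819896 ≈ 2.1908)
29908/(sqrt(15757 + (2570 - 11162))) + 8426/c = 29908/(sqrt(15757 + (2570 - 11162))) + 8426/(21513543/9819896) = 29908/(sqrt(15757 - 8592)) + 8426*(9819896/21513543) = 29908/(sqrt(7165)) + 82742443696/21513543 = 29908*(sqrt(7165)/7165) + 82742443696/21513543 = 29908*sqrt(7165)/7165 + 82742443696/21513543 = 82742443696/21513543 + 29908*sqrt(7165)/7165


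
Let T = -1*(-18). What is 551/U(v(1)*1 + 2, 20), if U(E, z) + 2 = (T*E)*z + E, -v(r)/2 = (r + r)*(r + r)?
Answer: -551/2168 ≈ -0.25415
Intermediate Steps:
T = 18
v(r) = -8*r² (v(r) = -2*(r + r)*(r + r) = -2*2*r*2*r = -8*r²)
U(E, z) = -2 + E + 18*E*z (U(E, z) = -2 + ((18*E)*z + E) = -2 + (18*E*z + E) = -2 + (E + 18*E*z) = -2 + E + 18*E*z)
551/U(v(1)*1 + 2, 20) = 551/(-2 + (-8*1²*1 + 2) + 18*(-8*1²*1 + 2)*20) = 551/(-2 + (-8*1*1 + 2) + 18*(-8*1*1 + 2)*20) = 551/(-2 + (-8*1 + 2) + 18*(-8*1 + 2)*20) = 551/(-2 + (-8 + 2) + 18*(-8 + 2)*20) = 551/(-2 - 6 + 18*(-6)*20) = 551/(-2 - 6 - 2160) = 551/(-2168) = 551*(-1/2168) = -551/2168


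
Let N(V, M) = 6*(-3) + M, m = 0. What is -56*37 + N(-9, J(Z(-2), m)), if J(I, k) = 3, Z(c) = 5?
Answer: -2087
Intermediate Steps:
N(V, M) = -18 + M
-56*37 + N(-9, J(Z(-2), m)) = -56*37 + (-18 + 3) = -2072 - 15 = -2087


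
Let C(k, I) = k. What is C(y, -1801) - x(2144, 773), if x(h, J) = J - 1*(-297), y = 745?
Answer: -325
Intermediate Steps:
x(h, J) = 297 + J (x(h, J) = J + 297 = 297 + J)
C(y, -1801) - x(2144, 773) = 745 - (297 + 773) = 745 - 1*1070 = 745 - 1070 = -325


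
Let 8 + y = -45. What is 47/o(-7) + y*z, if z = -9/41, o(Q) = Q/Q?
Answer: 2404/41 ≈ 58.634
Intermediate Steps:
o(Q) = 1
y = -53 (y = -8 - 45 = -53)
z = -9/41 (z = -9*1/41 = -9/41 ≈ -0.21951)
47/o(-7) + y*z = 47/1 - 53*(-9/41) = 47*1 + 477/41 = 47 + 477/41 = 2404/41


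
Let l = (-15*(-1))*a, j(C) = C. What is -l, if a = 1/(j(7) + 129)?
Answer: -15/136 ≈ -0.11029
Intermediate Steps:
a = 1/136 (a = 1/(7 + 129) = 1/136 ≈ 0.0073529)
l = 15/136 (l = -15*(-1)*(1/136) = 15*(1/136) = 15/136 ≈ 0.11029)
-l = -1*15/136 = -15/136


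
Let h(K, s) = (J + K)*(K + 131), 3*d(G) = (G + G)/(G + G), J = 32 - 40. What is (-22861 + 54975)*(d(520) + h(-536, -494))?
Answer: 21226101554/3 ≈ 7.0754e+9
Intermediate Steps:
J = -8
d(G) = ⅓ (d(G) = ((G + G)/(G + G))/3 = ((2*G)/((2*G)))/3 = ((2*G)*(1/(2*G)))/3 = (⅓)*1 = ⅓)
h(K, s) = (-8 + K)*(131 + K) (h(K, s) = (-8 + K)*(K + 131) = (-8 + K)*(131 + K))
(-22861 + 54975)*(d(520) + h(-536, -494)) = (-22861 + 54975)*(⅓ + (-1048 + (-536)² + 123*(-536))) = 32114*(⅓ + (-1048 + 287296 - 65928)) = 32114*(⅓ + 220320) = 32114*(660961/3) = 21226101554/3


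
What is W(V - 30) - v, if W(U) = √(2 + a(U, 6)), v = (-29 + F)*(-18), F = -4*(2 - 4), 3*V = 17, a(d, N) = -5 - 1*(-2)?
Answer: -378 + I ≈ -378.0 + 1.0*I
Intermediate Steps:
a(d, N) = -3 (a(d, N) = -5 + 2 = -3)
V = 17/3 (V = (⅓)*17 = 17/3 ≈ 5.6667)
F = 8 (F = -4*(-2) = 8)
v = 378 (v = (-29 + 8)*(-18) = -21*(-18) = 378)
W(U) = I (W(U) = √(2 - 3) = √(-1) = I)
W(V - 30) - v = I - 1*378 = I - 378 = -378 + I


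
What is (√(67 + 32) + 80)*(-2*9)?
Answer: -1440 - 54*√11 ≈ -1619.1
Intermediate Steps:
(√(67 + 32) + 80)*(-2*9) = (√99 + 80)*(-18) = (3*√11 + 80)*(-18) = (80 + 3*√11)*(-18) = -1440 - 54*√11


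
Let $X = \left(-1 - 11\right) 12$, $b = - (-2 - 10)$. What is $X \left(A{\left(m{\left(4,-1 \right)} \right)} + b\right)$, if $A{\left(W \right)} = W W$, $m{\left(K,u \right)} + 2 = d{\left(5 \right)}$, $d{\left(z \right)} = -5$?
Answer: $-8784$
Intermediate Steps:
$m{\left(K,u \right)} = -7$ ($m{\left(K,u \right)} = -2 - 5 = -7$)
$b = 12$ ($b = \left(-1\right) \left(-12\right) = 12$)
$A{\left(W \right)} = W^{2}$
$X = -144$ ($X = \left(-12\right) 12 = -144$)
$X \left(A{\left(m{\left(4,-1 \right)} \right)} + b\right) = - 144 \left(\left(-7\right)^{2} + 12\right) = - 144 \left(49 + 12\right) = \left(-144\right) 61 = -8784$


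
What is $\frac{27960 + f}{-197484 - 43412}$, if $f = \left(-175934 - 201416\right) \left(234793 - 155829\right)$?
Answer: $\frac{232789355}{1882} \approx 1.2369 \cdot 10^{5}$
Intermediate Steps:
$f = -29797065400$ ($f = - 377350 \left(234793 - 155829\right) = \left(-377350\right) 78964 = -29797065400$)
$\frac{27960 + f}{-197484 - 43412} = \frac{27960 - 29797065400}{-197484 - 43412} = - \frac{29797037440}{-197484 - 43412} = - \frac{29797037440}{-240896} = \left(-29797037440\right) \left(- \frac{1}{240896}\right) = \frac{232789355}{1882}$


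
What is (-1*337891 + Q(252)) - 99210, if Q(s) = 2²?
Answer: -437097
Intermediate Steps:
Q(s) = 4
(-1*337891 + Q(252)) - 99210 = (-1*337891 + 4) - 99210 = (-337891 + 4) - 99210 = -337887 - 99210 = -437097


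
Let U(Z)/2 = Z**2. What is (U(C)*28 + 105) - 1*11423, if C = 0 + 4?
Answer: -10422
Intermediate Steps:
C = 4
U(Z) = 2*Z**2
(U(C)*28 + 105) - 1*11423 = ((2*4**2)*28 + 105) - 1*11423 = ((2*16)*28 + 105) - 11423 = (32*28 + 105) - 11423 = (896 + 105) - 11423 = 1001 - 11423 = -10422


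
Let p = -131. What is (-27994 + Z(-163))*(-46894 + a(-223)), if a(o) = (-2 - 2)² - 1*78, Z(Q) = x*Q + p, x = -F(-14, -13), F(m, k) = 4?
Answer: 1290022188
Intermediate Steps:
x = -4 (x = -1*4 = -4)
Z(Q) = -131 - 4*Q (Z(Q) = -4*Q - 131 = -131 - 4*Q)
a(o) = -62 (a(o) = (-4)² - 78 = 16 - 78 = -62)
(-27994 + Z(-163))*(-46894 + a(-223)) = (-27994 + (-131 - 4*(-163)))*(-46894 - 62) = (-27994 + (-131 + 652))*(-46956) = (-27994 + 521)*(-46956) = -27473*(-46956) = 1290022188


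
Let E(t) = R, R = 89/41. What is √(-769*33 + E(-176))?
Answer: 28*I*√54407/41 ≈ 159.29*I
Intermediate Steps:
R = 89/41 (R = 89*(1/41) = 89/41 ≈ 2.1707)
E(t) = 89/41
√(-769*33 + E(-176)) = √(-769*33 + 89/41) = √(-25377 + 89/41) = √(-1040368/41) = 28*I*√54407/41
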